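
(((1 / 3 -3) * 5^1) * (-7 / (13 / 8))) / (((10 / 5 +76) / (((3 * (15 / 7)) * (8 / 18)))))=3200 / 1521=2.10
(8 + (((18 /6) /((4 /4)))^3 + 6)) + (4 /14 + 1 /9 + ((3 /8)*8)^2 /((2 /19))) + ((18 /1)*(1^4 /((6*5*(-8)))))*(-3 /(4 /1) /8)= 10233527 /80640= 126.90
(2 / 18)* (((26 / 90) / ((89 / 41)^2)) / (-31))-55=-5469670378 / 99448155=-55.00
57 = 57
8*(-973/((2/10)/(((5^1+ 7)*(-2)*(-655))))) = -611822400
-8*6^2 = -288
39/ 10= 3.90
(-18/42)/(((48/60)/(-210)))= 225/2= 112.50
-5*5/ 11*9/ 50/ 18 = -0.02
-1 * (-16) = 16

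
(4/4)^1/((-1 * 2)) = -1/2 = -0.50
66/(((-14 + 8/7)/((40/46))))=-308/69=-4.46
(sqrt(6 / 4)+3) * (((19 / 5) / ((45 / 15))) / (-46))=-0.12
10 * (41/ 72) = 205/ 36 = 5.69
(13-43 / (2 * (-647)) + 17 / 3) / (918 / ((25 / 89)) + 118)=1814825 / 328619064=0.01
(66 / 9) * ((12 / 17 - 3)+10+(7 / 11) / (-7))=2848 / 51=55.84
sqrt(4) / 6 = 1 / 3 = 0.33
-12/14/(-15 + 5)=3/35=0.09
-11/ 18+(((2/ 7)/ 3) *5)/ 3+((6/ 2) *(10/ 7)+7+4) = 89/ 6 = 14.83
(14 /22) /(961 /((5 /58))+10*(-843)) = 35 /149468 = 0.00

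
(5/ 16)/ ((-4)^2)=5/ 256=0.02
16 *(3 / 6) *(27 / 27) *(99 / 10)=396 / 5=79.20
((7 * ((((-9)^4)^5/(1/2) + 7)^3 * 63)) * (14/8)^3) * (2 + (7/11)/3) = 75162671729942547023979610000000000000000000000000000000000000.00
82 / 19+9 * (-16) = -2654 / 19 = -139.68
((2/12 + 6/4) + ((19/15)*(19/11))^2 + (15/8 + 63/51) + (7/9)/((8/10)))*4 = 4334509/102850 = 42.14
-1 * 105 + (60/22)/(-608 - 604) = -233315/2222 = -105.00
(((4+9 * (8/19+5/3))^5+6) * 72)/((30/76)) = 730602481631376/651605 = 1121235229.37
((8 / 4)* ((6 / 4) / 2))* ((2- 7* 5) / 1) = -49.50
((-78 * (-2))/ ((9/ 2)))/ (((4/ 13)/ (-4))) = -1352/ 3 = -450.67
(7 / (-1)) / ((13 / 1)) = -7 / 13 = -0.54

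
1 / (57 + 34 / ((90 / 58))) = 45 / 3551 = 0.01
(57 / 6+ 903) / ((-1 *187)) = -1825 / 374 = -4.88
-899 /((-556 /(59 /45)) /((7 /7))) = 53041 /25020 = 2.12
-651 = -651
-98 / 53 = -1.85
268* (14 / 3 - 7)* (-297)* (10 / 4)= 464310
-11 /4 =-2.75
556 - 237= 319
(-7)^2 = 49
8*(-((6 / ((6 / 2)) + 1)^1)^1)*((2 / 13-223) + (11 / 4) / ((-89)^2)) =550730430 / 102973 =5348.30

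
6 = 6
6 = 6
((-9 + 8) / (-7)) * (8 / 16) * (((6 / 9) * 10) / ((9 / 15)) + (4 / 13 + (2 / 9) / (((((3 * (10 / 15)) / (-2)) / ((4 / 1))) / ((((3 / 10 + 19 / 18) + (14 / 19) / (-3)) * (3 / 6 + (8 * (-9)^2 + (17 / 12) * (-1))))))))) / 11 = -1710607 / 420147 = -4.07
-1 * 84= -84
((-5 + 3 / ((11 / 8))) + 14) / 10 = 123 / 110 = 1.12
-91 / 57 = -1.60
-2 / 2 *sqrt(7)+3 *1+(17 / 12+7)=137 / 12-sqrt(7)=8.77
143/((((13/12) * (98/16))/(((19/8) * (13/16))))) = 8151/196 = 41.59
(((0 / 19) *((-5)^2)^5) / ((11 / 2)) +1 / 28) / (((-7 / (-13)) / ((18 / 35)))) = 117 / 3430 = 0.03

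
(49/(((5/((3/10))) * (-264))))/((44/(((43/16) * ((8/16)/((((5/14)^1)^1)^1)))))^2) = -4439449/54517760000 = -0.00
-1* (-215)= 215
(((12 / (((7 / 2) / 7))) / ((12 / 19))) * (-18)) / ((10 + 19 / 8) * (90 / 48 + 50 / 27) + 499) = -131328 / 104663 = -1.25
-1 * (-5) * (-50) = -250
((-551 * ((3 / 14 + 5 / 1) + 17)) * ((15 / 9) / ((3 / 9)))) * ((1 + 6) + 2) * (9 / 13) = -69401205 / 182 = -381325.30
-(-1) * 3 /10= 3 /10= 0.30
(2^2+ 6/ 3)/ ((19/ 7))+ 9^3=13893/ 19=731.21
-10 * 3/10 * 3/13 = -0.69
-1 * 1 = -1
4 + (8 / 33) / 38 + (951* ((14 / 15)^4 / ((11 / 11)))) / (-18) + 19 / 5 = -1024798499 / 31741875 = -32.29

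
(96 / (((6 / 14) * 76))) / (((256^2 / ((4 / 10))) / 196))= 343 / 97280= 0.00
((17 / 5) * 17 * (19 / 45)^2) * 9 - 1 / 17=1772468 / 19125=92.68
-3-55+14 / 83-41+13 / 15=-121966 / 1245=-97.96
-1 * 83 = -83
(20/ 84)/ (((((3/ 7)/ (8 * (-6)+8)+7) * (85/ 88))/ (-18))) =-21120/ 33269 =-0.63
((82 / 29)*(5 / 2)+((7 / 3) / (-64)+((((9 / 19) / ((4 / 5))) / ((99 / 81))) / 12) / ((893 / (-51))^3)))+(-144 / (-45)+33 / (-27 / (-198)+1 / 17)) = 54234475960712009417 / 302477276390900160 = 179.30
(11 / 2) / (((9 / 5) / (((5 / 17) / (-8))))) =-275 / 2448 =-0.11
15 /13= 1.15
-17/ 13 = -1.31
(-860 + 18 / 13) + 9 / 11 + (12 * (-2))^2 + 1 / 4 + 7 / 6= -481133 / 1716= -280.38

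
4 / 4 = 1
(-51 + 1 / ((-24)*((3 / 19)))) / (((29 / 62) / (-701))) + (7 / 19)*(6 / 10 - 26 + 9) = 7619267239 / 99180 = 76822.62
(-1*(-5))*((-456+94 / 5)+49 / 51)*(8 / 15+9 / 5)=-778687 / 153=-5089.46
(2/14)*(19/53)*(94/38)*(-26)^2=31772/371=85.64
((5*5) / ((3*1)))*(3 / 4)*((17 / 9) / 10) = 1.18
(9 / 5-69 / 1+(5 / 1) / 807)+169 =410788 / 4035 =101.81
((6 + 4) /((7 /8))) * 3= 240 /7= 34.29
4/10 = 2/5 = 0.40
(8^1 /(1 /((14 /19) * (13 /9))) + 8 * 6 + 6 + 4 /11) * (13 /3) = 272.47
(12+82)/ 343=94/ 343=0.27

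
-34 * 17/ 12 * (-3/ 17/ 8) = 17/ 16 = 1.06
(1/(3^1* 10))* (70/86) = 7/258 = 0.03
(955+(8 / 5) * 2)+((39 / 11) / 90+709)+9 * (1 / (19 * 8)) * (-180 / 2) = 20840357 / 12540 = 1661.91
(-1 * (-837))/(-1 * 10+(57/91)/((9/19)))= -228501/2369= -96.45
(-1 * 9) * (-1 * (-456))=-4104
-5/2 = -2.50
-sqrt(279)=-3 * sqrt(31)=-16.70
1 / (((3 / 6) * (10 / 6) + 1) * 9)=2 / 33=0.06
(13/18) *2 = 13/9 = 1.44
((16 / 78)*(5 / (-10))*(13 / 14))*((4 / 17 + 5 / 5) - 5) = 128 / 357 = 0.36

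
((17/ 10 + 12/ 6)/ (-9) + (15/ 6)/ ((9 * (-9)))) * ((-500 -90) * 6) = 42244/ 27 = 1564.59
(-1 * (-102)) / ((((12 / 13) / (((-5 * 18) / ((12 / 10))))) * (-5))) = 3315 / 2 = 1657.50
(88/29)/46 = 0.07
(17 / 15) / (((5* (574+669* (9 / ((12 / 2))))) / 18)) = 204 / 78875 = 0.00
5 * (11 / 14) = 55 / 14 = 3.93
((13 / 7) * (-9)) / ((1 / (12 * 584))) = -819936 / 7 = -117133.71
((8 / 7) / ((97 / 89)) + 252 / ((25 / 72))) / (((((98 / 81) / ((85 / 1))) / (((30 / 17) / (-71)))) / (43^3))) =-238364448172776 / 2362241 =-100906066.81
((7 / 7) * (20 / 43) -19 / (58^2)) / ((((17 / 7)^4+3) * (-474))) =-159577663 / 6220495414752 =-0.00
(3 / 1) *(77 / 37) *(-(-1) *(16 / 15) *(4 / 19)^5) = 1261568 / 458078315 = 0.00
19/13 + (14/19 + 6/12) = 1333/494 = 2.70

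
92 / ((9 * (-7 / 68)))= -6256 / 63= -99.30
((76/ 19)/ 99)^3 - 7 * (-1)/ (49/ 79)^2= 6055658011/ 332812557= 18.20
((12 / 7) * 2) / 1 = 24 / 7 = 3.43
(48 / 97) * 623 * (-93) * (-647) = 1799353584 / 97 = 18550036.95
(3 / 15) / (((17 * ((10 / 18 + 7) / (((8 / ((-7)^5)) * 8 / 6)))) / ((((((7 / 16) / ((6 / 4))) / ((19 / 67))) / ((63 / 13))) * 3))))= -871 / 1384308555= -0.00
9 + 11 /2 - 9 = 11 /2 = 5.50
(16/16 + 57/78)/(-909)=-5/2626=-0.00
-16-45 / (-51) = -257 / 17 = -15.12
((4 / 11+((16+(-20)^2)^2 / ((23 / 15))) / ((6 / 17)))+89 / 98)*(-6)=-23785776519 / 12397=-1918671.98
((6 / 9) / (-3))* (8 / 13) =-16 / 117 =-0.14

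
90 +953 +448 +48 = 1539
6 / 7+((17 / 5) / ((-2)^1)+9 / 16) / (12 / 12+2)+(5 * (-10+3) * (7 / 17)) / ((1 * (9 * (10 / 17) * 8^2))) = 17557 / 40320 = 0.44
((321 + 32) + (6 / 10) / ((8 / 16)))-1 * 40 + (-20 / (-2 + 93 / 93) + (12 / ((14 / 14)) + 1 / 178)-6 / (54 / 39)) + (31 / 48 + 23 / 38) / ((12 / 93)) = 190240629 / 541120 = 351.57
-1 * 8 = -8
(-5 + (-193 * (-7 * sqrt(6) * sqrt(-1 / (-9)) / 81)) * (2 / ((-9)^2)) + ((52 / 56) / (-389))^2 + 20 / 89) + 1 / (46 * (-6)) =-217601646188 / 45533850789 + 2702 * sqrt(6) / 19683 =-4.44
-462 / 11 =-42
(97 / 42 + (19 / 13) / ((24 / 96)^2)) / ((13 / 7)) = 13.84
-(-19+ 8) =11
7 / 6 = 1.17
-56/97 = -0.58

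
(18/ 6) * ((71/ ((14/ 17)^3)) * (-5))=-1906.83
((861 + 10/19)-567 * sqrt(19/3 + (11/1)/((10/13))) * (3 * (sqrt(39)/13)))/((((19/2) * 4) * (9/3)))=16369/2166-567 * sqrt(80470)/4940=-25.00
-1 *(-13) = 13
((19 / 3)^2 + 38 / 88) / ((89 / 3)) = 16055 / 11748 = 1.37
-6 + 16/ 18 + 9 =35/ 9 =3.89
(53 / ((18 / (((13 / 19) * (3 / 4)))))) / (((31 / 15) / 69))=237705 / 4712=50.45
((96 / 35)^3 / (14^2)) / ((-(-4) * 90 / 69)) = 211968 / 10504375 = 0.02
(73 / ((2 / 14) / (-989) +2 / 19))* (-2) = -19204402 / 13827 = -1388.91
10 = 10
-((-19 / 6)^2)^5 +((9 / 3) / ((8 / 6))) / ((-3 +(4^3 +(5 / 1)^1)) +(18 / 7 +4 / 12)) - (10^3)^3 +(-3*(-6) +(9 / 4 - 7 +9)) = -87503426375264125279 / 87494556672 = -1000101374.34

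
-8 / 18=-4 / 9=-0.44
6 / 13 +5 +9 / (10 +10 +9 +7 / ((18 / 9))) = 373 / 65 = 5.74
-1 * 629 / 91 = -629 / 91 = -6.91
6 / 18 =1 / 3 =0.33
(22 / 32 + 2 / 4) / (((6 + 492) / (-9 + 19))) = 95 / 3984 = 0.02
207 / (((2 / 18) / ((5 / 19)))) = 9315 / 19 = 490.26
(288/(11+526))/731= 96/130849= 0.00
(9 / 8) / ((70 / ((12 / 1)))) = 27 / 140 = 0.19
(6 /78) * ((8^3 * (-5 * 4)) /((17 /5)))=-51200 /221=-231.67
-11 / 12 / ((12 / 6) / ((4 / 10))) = -11 / 60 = -0.18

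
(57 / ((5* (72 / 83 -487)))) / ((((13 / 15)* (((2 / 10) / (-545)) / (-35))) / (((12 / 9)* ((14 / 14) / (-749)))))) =257839500 / 56125459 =4.59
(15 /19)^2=225 /361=0.62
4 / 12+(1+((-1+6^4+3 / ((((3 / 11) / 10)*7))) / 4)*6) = 82631 / 42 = 1967.40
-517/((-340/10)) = 15.21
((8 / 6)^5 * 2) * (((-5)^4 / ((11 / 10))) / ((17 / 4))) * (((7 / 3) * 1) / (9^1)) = 358400000 / 1226907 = 292.12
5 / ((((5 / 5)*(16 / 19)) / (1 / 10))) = 19 / 32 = 0.59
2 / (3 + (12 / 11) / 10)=110 / 171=0.64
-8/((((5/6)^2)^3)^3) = -812479653347328/3814697265625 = -212.99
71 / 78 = 0.91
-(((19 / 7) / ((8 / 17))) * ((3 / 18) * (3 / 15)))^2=-104329 / 2822400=-0.04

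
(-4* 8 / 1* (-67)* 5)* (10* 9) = 964800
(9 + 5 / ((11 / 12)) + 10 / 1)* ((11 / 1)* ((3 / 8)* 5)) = 4035 / 8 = 504.38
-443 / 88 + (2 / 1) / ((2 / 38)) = 2901 / 88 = 32.97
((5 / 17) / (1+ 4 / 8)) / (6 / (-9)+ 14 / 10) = 50 / 187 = 0.27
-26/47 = -0.55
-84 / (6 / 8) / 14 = -8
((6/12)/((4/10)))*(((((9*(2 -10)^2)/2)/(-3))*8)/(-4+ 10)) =-160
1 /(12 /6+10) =1 /12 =0.08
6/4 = 3/2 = 1.50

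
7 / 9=0.78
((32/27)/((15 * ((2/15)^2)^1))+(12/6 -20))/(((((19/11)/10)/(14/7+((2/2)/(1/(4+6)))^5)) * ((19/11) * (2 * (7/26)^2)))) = -31341862.12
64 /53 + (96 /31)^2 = 549952 /50933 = 10.80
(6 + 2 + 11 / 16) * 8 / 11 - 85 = -1731 / 22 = -78.68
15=15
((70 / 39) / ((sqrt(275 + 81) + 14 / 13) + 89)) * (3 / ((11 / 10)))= 0.04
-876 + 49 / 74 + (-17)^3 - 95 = -435367 / 74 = -5883.34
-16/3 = -5.33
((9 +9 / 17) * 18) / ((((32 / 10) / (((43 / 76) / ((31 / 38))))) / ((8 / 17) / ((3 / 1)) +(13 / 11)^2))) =57.76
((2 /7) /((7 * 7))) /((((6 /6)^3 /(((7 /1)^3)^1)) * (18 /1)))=1 /9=0.11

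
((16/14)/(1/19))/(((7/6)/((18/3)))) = 5472/49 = 111.67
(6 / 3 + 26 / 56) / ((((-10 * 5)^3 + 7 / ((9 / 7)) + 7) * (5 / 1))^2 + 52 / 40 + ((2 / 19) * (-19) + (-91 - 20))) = 27945 / 4428805542637322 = 0.00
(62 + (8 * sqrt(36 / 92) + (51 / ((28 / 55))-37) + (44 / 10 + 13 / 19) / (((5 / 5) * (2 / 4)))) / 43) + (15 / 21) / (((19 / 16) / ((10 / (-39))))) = 24 * sqrt(23) / 989 + 283491857 / 4460820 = 63.67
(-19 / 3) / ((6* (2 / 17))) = -323 / 36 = -8.97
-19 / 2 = -9.50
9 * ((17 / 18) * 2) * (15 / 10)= 51 / 2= 25.50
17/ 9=1.89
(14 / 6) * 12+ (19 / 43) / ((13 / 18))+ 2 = 17112 / 559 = 30.61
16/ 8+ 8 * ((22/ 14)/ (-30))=166/ 105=1.58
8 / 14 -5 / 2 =-27 / 14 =-1.93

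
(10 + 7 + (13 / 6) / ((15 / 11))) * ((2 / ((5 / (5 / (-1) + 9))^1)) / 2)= 3346 / 225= 14.87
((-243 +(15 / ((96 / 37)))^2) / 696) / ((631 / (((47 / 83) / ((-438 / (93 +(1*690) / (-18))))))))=413547689 / 12261737705472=0.00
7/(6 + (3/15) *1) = 35/31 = 1.13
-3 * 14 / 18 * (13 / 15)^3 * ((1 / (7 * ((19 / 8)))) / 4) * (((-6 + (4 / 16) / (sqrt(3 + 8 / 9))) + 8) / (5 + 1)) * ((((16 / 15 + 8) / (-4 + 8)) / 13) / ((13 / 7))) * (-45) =221 * sqrt(35) / 641250 + 6188 / 192375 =0.03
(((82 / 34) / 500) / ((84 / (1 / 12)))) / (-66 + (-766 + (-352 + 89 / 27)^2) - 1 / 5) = 3321 / 83809844742400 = 0.00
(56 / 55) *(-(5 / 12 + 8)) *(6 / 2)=-1414 / 55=-25.71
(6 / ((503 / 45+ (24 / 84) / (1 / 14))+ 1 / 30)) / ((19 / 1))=540 / 26011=0.02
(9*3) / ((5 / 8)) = 216 / 5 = 43.20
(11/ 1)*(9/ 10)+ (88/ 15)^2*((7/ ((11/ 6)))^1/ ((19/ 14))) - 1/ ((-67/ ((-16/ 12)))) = 20376461/ 190950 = 106.71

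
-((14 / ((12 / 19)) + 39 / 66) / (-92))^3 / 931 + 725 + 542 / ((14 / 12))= 30991708121688847 / 26052834620736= 1189.57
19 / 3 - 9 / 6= 29 / 6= 4.83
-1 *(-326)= 326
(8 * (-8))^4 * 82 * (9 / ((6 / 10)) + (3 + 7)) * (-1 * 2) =-68786585600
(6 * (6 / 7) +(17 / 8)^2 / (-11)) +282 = 1413017 / 4928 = 286.73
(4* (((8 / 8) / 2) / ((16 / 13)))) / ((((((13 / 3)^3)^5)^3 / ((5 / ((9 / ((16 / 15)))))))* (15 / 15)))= 218837978263024718418 / 10315908977942302627204470186314316211062255002161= 0.00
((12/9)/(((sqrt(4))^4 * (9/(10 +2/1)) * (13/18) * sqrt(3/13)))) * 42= 28 * sqrt(39)/13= 13.45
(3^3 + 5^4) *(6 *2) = 7824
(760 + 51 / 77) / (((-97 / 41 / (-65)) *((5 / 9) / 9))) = 2528685783 / 7469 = 338557.48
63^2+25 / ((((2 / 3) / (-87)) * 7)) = 49041 / 14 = 3502.93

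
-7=-7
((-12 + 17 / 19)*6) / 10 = -633 / 95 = -6.66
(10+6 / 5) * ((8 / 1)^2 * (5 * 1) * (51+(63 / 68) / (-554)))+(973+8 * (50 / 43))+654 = 37341500125 / 202487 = 184414.31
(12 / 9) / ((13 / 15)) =20 / 13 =1.54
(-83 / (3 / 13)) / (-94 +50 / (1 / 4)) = -1079 / 318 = -3.39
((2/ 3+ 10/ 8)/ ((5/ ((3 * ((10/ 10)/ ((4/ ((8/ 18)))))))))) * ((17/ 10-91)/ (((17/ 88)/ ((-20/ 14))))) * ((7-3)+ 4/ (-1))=0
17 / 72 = 0.24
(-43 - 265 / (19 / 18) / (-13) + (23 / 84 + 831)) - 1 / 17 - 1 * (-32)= 296114509 / 352716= 839.53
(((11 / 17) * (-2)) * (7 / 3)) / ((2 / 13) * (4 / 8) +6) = -2002 / 4029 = -0.50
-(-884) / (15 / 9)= 2652 / 5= 530.40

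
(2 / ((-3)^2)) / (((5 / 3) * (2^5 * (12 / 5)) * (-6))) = -1 / 3456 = -0.00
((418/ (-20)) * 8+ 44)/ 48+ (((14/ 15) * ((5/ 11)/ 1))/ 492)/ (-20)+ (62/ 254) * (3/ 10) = -2.49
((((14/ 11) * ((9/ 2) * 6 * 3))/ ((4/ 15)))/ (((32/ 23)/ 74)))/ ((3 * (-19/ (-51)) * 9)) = 13671315/ 6688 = 2044.16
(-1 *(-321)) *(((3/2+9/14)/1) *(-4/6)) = -3210/7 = -458.57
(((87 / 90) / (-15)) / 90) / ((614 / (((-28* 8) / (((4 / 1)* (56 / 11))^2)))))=3509 / 5570208000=0.00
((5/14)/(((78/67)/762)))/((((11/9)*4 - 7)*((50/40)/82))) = -12559284/1729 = -7263.90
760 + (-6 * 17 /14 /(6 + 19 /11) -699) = 2102 /35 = 60.06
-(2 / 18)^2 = -1 / 81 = -0.01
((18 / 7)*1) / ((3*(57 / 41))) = 82 / 133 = 0.62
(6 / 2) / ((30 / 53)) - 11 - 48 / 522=-5039 / 870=-5.79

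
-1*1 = -1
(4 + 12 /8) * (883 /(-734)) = -9713 /1468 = -6.62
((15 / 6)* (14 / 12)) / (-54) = -35 / 648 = -0.05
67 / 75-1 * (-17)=1342 / 75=17.89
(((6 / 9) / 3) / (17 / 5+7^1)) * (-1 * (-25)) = 125 / 234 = 0.53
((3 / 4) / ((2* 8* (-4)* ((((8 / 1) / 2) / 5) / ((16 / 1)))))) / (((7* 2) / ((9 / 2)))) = -135 / 1792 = -0.08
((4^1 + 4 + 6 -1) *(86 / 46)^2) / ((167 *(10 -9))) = 24037 / 88343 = 0.27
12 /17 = 0.71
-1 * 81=-81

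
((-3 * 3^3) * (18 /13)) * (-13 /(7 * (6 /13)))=3159 /7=451.29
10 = 10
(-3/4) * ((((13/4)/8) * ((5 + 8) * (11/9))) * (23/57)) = -42757/21888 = -1.95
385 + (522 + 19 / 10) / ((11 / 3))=58067 / 110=527.88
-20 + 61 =41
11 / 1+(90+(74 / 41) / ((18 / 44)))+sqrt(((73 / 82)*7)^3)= 120.97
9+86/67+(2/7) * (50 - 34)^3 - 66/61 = 33743953/28609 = 1179.49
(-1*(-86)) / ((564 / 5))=215 / 282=0.76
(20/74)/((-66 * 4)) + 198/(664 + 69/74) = 71314343/240317220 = 0.30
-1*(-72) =72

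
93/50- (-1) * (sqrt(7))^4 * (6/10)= 1563/50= 31.26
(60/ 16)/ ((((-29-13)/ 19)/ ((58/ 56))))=-2755/ 1568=-1.76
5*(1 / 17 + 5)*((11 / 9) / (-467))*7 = -33110 / 71451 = -0.46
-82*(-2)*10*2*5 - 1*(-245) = 16645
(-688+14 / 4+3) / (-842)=1363 / 1684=0.81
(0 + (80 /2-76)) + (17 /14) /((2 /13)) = -787 /28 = -28.11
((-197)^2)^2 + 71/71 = 1506138482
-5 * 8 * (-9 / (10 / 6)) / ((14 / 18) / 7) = 1944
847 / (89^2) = 847 / 7921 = 0.11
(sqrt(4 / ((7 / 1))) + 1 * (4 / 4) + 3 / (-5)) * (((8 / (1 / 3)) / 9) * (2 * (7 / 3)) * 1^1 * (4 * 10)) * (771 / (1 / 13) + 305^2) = 184662016 / 9 + 131901440 * sqrt(7) / 9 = 59293380.42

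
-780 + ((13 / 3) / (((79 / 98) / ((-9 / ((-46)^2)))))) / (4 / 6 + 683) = -19101831099 / 24489526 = -780.00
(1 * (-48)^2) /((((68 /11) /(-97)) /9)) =-5531328 /17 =-325372.24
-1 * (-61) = 61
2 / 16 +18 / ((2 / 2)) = 145 / 8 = 18.12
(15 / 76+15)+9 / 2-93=-5571 / 76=-73.30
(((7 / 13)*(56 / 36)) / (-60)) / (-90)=49 / 315900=0.00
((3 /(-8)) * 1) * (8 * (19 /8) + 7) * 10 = -195 /2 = -97.50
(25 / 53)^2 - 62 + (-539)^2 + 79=816121867 / 2809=290538.22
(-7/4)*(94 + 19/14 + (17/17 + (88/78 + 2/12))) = -26659/156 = -170.89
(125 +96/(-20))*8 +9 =4853/5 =970.60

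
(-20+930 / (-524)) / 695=-1141 / 36418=-0.03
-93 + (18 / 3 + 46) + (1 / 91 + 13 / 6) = -21197 / 546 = -38.82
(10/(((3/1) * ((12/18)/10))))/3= 50/3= 16.67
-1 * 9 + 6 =-3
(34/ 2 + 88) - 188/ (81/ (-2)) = 8881/ 81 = 109.64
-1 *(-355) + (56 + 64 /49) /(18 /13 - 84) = 3107621 /8771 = 354.31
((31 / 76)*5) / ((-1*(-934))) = 155 / 70984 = 0.00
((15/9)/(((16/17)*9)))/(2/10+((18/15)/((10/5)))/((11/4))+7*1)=275/10368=0.03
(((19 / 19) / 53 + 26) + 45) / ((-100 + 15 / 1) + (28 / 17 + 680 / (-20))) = -63988 / 105735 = -0.61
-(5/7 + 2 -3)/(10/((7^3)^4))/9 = 1977326743/45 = 43940594.29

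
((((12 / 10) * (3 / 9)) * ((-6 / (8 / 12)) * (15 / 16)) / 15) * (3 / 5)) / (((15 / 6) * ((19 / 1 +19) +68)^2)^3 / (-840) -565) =567 / 110821808018000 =0.00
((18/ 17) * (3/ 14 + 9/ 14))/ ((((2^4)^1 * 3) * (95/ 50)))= 0.01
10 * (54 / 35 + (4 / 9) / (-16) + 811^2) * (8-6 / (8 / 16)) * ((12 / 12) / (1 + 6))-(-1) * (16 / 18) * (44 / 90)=-74585724586 / 19845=-3758413.94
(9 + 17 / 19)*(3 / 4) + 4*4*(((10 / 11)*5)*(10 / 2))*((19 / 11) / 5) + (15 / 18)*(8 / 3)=2798729 / 20691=135.26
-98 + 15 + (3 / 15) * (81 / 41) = -16934 / 205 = -82.60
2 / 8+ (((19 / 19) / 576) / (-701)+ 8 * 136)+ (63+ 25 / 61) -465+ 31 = 17676202835 / 24630336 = 717.66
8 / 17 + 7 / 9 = 191 / 153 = 1.25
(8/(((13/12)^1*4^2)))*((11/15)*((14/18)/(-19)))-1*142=-1578484/11115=-142.01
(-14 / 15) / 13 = -14 / 195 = -0.07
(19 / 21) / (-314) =-19 / 6594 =-0.00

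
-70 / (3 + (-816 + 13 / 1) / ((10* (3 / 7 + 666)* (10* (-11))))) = -32655000 / 1400011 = -23.32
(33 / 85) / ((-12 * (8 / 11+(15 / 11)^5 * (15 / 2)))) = -1771561 / 1976229770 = -0.00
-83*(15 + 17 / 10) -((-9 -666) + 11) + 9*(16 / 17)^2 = -2063829 / 2890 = -714.13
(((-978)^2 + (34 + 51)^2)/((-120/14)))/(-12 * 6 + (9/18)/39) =87697519/56150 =1561.84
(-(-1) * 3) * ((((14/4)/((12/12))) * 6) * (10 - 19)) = -567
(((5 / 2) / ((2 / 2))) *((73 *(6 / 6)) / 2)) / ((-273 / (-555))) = 67525 / 364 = 185.51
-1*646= -646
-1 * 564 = -564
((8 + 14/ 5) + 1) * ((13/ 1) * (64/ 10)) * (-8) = -196352/ 25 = -7854.08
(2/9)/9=2/81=0.02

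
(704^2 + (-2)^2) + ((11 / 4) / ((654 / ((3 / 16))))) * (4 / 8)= 13829780491 / 27904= 495620.00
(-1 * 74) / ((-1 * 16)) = 37 / 8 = 4.62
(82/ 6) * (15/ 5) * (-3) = -123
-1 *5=-5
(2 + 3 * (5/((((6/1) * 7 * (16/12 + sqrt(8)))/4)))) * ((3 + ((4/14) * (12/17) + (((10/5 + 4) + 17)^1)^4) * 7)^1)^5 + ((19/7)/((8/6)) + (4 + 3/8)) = 921465194993374536329666753401298393040 * sqrt(2)/69572993 + 27193461754471141872128832189268551788577/556583944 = 67588457712654270965949260000000.00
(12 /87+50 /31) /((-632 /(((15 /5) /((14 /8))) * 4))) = -9444 /497147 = -0.02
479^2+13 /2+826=460547 /2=230273.50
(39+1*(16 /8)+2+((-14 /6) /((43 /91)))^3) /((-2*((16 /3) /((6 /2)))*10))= 83083613 /38163360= 2.18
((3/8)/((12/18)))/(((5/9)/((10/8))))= 1.27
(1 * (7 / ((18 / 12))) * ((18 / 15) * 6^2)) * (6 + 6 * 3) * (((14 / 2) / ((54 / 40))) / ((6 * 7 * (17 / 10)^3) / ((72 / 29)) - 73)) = 301056000 / 121339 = 2481.11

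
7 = 7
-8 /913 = -0.01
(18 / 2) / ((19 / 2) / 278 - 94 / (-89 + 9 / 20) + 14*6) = 2954028 / 27930571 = 0.11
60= 60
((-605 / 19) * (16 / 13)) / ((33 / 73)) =-64240 / 741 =-86.69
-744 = -744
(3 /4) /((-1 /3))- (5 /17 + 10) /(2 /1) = -503 /68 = -7.40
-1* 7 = -7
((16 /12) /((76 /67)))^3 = 300763 /185193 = 1.62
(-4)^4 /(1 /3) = 768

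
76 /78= 38 /39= 0.97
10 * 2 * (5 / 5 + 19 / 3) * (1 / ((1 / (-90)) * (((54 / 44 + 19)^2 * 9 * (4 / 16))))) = -340736 / 23763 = -14.34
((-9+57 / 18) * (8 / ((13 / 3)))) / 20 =-7 / 13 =-0.54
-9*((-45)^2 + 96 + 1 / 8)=-19090.12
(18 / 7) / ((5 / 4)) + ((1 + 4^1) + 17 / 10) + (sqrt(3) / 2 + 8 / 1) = sqrt(3) / 2 + 1173 / 70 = 17.62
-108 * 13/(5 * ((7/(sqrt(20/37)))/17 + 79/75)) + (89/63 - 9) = -123640492858/326023173 + 75184200 * sqrt(185)/5174971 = -181.63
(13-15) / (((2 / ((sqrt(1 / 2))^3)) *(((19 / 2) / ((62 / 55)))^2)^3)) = -908803769344 *sqrt(2) / 1302260124847515625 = -0.00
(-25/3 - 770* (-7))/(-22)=-16145/66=-244.62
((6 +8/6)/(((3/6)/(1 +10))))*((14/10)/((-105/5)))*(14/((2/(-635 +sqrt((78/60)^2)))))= 10734878/225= 47710.57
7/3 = 2.33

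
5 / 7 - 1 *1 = -2 / 7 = -0.29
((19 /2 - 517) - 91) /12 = -399 /8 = -49.88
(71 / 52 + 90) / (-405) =-0.23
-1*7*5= -35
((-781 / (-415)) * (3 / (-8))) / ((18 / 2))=-781 / 9960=-0.08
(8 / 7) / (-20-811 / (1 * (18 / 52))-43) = -72 / 151571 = -0.00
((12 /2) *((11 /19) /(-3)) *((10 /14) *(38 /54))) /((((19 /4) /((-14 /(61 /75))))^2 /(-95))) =154000000 /212097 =726.08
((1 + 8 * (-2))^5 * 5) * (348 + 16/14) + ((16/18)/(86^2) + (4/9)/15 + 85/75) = -2316317991405239/1747305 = -1325651784.55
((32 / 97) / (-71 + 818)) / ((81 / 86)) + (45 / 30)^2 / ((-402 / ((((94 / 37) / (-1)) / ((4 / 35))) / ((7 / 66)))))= 136601027099 / 116397557928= 1.17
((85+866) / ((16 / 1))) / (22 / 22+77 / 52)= 4121 / 172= 23.96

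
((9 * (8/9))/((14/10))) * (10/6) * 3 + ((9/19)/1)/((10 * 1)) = 38063/1330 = 28.62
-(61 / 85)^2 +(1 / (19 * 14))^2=-263275851 / 511212100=-0.52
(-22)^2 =484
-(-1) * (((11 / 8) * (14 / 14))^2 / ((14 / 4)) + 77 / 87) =27775 / 19488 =1.43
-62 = -62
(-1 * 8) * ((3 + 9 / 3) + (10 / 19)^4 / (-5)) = -6239408 / 130321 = -47.88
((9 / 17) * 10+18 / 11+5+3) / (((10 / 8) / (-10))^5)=-91488256 / 187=-489242.01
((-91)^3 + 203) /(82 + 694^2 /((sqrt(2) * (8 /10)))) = 123552352 /362458168577 - 453561437560 * sqrt(2) /362458168577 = -1.77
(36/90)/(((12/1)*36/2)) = 1/540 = 0.00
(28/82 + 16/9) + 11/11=1151/369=3.12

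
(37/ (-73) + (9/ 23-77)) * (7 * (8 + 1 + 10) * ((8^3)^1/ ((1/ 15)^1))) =-132252986880/ 1679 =-78768902.25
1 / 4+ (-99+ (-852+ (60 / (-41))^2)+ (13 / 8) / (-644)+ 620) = -2845938997 / 8660512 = -328.61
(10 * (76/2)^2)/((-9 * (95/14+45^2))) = -40432/51201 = -0.79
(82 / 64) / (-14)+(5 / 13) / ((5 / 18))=7531 / 5824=1.29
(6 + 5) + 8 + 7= 26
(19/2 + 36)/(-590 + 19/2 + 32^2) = 91/887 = 0.10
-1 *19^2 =-361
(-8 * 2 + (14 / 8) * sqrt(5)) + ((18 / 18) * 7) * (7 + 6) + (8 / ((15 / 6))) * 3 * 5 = 7 * sqrt(5) / 4 + 123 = 126.91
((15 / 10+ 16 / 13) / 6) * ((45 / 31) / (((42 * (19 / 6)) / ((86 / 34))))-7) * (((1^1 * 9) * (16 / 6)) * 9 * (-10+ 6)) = 2498244624 / 911183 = 2741.76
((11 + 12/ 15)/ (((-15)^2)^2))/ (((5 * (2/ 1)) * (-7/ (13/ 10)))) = -767/ 177187500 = -0.00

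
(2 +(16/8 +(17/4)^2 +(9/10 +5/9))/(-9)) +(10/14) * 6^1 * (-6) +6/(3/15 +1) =-957331/45360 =-21.11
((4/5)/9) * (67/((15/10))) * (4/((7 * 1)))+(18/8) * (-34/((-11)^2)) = 374263/228690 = 1.64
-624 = -624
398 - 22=376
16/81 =0.20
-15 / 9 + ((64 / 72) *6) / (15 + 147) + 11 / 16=-3679 / 3888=-0.95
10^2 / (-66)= -50 / 33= -1.52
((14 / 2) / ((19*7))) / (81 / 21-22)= -7 / 2413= -0.00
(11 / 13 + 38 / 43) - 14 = -6859 / 559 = -12.27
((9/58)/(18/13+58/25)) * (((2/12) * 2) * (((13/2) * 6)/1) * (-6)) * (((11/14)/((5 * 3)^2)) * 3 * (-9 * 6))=451737/244412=1.85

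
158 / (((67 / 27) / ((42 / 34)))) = 89586 / 1139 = 78.65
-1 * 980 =-980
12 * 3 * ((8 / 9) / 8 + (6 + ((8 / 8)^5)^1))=256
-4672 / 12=-1168 / 3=-389.33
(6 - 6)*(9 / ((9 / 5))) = 0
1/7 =0.14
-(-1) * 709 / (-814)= -709 / 814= -0.87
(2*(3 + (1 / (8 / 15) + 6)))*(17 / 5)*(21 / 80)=31059 / 1600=19.41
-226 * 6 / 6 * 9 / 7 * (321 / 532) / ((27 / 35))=-60455 / 266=-227.27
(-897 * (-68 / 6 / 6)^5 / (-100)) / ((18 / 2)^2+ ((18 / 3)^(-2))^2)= -1698148972 / 637735275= -2.66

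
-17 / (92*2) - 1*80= -80.09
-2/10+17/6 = 79/30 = 2.63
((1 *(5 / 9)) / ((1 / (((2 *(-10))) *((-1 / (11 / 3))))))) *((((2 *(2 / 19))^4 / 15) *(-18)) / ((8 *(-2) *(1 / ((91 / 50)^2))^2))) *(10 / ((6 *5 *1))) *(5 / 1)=548599688 / 67196765625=0.01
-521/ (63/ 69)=-11983/ 21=-570.62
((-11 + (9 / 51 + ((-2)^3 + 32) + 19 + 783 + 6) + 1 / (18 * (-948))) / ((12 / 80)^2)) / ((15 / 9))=2382134230 / 108783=21898.04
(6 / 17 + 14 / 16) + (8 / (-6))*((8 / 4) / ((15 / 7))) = -101 / 6120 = -0.02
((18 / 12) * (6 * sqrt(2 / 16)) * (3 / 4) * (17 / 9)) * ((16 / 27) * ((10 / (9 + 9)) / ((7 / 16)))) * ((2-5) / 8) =-170 * sqrt(2) / 189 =-1.27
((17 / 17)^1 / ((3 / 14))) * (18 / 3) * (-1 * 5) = -140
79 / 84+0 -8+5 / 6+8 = 149 / 84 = 1.77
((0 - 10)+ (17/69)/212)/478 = -146263/6992184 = -0.02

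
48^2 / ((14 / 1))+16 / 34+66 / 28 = 39841 / 238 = 167.40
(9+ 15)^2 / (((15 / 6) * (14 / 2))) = 1152 / 35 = 32.91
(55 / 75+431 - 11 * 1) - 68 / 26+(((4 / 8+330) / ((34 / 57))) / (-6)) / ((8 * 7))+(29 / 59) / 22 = 401432137867 / 963842880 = 416.49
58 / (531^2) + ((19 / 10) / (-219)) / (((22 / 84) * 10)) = -0.00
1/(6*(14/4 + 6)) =1/57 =0.02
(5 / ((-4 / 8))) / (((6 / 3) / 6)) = -30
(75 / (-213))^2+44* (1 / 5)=224929 / 25205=8.92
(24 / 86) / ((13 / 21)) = 252 / 559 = 0.45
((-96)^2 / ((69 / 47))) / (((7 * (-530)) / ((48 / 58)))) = -1732608 / 1237285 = -1.40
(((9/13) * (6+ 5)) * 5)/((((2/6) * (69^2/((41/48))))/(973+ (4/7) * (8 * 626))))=60530965/770224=78.59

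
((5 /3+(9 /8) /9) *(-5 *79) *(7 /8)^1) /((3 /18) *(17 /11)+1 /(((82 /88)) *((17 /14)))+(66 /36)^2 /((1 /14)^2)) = -2734703895 /2914329632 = -0.94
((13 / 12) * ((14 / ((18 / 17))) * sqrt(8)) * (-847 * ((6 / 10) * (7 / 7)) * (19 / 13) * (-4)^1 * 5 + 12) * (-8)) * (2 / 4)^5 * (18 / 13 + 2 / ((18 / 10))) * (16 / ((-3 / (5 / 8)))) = 2798256440 * sqrt(2) / 3159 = 1252716.75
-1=-1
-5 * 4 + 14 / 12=-18.83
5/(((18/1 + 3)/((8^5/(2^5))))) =5120/21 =243.81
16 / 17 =0.94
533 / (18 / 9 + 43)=533 / 45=11.84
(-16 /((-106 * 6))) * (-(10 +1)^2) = -484 /159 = -3.04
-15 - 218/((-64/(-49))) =-5821/32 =-181.91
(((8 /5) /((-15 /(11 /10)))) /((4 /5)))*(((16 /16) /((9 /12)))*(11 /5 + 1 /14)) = -1166 /2625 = -0.44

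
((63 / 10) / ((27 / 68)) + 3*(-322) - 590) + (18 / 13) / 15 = -300308 / 195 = -1540.04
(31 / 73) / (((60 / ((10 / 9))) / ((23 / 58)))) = 0.00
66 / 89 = 0.74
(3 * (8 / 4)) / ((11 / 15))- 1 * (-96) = 1146 / 11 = 104.18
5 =5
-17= -17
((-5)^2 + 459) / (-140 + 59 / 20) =-3.53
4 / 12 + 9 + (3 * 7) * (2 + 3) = 343 / 3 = 114.33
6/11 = 0.55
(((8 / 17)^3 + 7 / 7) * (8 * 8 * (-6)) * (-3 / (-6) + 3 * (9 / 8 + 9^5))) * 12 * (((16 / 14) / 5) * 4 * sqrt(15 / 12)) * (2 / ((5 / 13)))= -10527149647872 * sqrt(5) / 4913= -4791252233.25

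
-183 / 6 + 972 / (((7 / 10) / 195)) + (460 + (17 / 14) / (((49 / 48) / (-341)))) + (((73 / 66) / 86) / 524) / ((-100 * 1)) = 27625422469182161 / 102015883200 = 270795.31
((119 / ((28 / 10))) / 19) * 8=340 / 19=17.89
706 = 706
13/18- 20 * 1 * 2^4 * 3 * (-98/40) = 42349/18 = 2352.72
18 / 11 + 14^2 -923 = -7979 / 11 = -725.36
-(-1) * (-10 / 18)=-5 / 9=-0.56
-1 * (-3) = 3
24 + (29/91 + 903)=84386/91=927.32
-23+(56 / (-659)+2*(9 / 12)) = -28449 / 1318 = -21.58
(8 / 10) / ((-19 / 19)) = -4 / 5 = -0.80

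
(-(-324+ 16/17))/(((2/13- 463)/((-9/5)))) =642564/511445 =1.26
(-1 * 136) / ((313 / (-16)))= 2176 / 313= 6.95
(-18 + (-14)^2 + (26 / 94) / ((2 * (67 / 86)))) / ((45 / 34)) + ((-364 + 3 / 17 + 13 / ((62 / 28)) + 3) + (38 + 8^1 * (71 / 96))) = -5855224717 / 33190460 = -176.41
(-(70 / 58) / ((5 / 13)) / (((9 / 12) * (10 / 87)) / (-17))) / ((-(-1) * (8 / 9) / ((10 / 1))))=13923 / 2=6961.50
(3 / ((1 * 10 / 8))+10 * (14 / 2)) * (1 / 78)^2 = 0.01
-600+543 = -57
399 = 399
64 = 64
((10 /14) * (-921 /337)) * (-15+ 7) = 36840 /2359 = 15.62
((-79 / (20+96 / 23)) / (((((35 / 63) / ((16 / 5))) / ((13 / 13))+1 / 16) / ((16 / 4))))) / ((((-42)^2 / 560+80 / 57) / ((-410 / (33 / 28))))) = 4229.66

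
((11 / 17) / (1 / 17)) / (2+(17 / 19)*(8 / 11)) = 2299 / 554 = 4.15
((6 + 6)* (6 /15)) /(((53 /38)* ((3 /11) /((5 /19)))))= 176 /53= 3.32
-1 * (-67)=67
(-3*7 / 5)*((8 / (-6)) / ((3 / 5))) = 28 / 3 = 9.33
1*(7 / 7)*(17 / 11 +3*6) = 215 / 11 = 19.55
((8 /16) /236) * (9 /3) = 3 /472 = 0.01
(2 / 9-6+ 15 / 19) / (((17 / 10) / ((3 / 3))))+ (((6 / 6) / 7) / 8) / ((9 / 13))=-52609 / 18088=-2.91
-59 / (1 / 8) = -472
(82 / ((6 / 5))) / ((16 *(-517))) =-205 / 24816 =-0.01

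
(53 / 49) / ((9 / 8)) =0.96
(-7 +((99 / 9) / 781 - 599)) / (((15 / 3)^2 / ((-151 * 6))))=1559226 / 71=21960.93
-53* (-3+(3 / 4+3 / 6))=92.75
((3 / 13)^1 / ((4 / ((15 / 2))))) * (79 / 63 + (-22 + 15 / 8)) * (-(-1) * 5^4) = -29721875 / 5824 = -5103.34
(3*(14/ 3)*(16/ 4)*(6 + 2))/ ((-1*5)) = -448/ 5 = -89.60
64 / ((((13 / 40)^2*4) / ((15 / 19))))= 384000 / 3211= 119.59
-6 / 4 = -3 / 2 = -1.50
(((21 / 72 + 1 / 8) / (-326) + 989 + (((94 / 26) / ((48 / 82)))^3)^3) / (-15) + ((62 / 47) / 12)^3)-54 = -1240241735688579685841699061913791391 / 1422308413604939563472460447744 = -871992.12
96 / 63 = 1.52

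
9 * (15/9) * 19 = 285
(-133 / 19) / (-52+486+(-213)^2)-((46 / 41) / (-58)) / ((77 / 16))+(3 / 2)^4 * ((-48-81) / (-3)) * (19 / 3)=92502515453609 / 67094432944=1378.69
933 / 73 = 12.78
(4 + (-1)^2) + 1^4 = 6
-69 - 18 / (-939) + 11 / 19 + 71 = 15451 / 5947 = 2.60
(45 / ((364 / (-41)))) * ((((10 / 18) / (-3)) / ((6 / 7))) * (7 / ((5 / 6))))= 1435 / 156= 9.20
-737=-737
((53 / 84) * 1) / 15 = 0.04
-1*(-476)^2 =-226576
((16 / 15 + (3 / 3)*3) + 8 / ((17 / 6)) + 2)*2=4534 / 255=17.78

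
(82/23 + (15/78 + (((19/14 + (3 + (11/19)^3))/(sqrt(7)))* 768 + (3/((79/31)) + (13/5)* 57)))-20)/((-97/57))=-503462016* sqrt(7)/1715833-1792522149/22912370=-854.55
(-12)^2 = 144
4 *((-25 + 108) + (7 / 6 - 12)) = 866 / 3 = 288.67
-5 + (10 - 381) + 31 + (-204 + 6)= -543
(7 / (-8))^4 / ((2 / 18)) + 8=54377 / 4096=13.28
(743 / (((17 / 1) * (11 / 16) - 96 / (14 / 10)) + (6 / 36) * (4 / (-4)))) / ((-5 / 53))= 13231344 / 95845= 138.05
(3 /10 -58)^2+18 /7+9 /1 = 2338603 /700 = 3340.86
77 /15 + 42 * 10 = 425.13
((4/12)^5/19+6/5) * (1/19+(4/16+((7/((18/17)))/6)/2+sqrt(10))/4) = 115011757/378963360+27707 * sqrt(10)/92340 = 1.25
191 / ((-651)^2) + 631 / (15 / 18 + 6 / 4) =270.43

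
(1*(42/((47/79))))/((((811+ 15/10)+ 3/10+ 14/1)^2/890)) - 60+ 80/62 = -121632187145/2075005491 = -58.62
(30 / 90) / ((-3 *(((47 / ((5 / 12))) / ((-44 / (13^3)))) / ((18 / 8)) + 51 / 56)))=3080 / 69364803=0.00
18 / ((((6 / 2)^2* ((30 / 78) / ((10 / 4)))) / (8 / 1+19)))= 351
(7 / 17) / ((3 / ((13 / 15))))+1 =856 / 765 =1.12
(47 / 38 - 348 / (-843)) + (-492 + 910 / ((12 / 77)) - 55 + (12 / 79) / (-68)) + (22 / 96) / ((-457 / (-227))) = 277555693136551 / 52429065424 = 5293.93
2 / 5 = 0.40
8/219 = 0.04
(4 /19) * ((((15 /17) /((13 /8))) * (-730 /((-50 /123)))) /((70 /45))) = 131.97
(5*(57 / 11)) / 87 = 95 / 319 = 0.30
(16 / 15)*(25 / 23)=80 / 69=1.16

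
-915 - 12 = -927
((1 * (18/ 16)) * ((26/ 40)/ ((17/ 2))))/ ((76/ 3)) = 351/ 103360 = 0.00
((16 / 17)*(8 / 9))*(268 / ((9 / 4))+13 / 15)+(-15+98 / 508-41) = 77937413 / 1748790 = 44.57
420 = 420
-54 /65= -0.83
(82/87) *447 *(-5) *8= -488720/29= -16852.41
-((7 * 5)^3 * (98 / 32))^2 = -4413675765625 / 256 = -17240920959.47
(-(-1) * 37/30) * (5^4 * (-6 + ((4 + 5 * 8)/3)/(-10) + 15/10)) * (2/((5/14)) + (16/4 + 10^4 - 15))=-1654855895/36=-45968219.31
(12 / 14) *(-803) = -4818 / 7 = -688.29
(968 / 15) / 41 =968 / 615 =1.57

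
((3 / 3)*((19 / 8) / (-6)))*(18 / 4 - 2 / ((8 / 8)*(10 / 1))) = -817 / 480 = -1.70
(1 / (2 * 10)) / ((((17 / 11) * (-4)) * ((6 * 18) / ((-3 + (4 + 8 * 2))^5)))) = -918731 / 8640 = -106.33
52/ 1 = 52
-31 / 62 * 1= -1 / 2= -0.50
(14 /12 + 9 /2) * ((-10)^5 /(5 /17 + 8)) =-28900000 /423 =-68321.51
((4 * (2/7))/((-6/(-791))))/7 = 452/21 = 21.52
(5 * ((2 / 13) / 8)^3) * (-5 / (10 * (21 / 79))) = -395 / 5905536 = -0.00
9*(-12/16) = -6.75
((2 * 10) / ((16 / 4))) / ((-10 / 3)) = -3 / 2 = -1.50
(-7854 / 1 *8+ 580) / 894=-31126 / 447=-69.63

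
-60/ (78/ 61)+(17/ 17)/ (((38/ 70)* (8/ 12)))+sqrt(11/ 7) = -21815/ 494+sqrt(77)/ 7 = -42.91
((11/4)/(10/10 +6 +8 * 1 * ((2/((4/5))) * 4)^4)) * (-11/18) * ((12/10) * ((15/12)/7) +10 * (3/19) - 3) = 12947/510764688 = 0.00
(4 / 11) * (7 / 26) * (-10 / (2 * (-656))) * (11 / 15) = 0.00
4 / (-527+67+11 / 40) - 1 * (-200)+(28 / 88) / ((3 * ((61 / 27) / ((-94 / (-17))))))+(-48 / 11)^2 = 505994063871 / 2307396553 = 219.29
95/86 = 1.10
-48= -48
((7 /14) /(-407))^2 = 0.00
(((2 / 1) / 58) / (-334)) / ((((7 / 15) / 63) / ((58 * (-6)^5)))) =1049760 / 167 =6285.99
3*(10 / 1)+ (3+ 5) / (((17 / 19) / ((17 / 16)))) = 39.50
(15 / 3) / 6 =5 / 6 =0.83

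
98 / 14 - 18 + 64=53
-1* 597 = -597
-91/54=-1.69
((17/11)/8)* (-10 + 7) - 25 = -25.58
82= 82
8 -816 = -808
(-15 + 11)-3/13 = -55/13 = -4.23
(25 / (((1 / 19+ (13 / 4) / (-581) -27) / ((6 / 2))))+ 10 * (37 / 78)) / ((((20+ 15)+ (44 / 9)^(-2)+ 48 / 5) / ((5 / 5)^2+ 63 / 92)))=6828220998500 / 92264811467127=0.07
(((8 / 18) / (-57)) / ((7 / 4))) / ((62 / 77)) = -88 / 15903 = -0.01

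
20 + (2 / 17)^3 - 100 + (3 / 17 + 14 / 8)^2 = -5996775 / 78608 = -76.29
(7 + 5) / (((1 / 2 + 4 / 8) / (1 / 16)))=3 / 4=0.75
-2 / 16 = -1 / 8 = -0.12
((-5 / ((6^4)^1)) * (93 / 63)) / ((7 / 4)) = -155 / 47628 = -0.00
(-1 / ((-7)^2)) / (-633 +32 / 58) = 29 / 898709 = 0.00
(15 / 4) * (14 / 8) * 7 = 735 / 16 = 45.94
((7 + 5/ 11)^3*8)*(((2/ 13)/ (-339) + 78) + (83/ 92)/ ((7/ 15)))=22742210834576/ 85852767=264897.82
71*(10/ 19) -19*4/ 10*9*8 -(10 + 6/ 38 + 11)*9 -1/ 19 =-66529/ 95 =-700.31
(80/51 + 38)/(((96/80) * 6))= 5045/918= 5.50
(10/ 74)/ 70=0.00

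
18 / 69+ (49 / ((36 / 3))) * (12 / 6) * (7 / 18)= 8537 / 2484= 3.44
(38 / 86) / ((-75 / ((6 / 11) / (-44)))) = 19 / 260150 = 0.00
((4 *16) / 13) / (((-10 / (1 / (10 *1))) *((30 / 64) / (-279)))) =29.30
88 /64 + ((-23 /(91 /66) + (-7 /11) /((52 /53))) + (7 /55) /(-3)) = -16.00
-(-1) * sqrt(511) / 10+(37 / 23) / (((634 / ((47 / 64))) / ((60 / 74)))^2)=497025 / 350274105344+sqrt(511) / 10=2.26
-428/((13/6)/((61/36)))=-13054/39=-334.72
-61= -61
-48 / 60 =-4 / 5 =-0.80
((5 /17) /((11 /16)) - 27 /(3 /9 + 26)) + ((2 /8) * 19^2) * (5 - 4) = 5297745 /59092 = 89.65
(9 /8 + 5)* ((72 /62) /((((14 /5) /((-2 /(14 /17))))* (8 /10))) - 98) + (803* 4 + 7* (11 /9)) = 11662619 /4464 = 2612.59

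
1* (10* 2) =20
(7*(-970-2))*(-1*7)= 47628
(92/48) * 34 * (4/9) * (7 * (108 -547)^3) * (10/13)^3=-463125137006000/59319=-7807365886.24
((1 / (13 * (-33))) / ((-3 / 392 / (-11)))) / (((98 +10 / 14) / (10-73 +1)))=170128 / 80847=2.10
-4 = -4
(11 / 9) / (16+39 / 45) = 5 / 69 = 0.07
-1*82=-82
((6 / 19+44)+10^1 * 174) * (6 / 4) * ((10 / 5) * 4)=406824 / 19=21411.79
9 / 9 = 1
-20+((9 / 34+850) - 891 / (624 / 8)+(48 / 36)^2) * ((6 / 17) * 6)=6612828 / 3757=1760.14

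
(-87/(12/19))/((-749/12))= 1653/749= 2.21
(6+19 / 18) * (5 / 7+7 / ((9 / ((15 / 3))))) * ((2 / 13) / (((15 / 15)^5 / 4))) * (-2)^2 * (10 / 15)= 1178560 / 22113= 53.30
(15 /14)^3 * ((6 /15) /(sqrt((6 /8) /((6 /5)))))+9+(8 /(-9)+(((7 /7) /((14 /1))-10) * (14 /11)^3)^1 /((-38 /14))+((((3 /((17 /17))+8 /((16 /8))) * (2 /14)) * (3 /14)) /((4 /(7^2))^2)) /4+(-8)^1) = 135 * sqrt(10) /686+457134037 /29132928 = 16.31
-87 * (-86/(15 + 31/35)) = 130935/278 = 470.99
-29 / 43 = -0.67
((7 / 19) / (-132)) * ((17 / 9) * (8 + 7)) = -595 / 7524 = -0.08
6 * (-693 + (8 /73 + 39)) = -286404 /73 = -3923.34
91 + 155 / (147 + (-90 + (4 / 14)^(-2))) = 25827 / 277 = 93.24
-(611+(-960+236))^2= -12769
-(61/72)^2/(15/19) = -70699/77760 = -0.91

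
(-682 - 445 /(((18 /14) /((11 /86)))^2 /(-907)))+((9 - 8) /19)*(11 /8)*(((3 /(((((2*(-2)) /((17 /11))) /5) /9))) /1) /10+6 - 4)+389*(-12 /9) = 508775411677 /182119104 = 2793.64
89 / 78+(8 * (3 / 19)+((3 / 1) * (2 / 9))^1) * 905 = 2589991 / 1482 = 1747.63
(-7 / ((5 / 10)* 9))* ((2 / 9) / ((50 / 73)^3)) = -2723119 / 2531250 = -1.08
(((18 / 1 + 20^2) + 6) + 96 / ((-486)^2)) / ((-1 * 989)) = -8345600 / 19466487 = -0.43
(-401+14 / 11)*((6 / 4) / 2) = -13191 / 44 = -299.80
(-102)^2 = 10404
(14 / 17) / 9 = 14 / 153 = 0.09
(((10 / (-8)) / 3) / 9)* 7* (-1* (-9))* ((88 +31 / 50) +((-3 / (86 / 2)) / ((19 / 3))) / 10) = -4223429 / 16340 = -258.47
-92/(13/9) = -63.69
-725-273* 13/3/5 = -4808/5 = -961.60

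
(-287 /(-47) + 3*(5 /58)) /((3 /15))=31.83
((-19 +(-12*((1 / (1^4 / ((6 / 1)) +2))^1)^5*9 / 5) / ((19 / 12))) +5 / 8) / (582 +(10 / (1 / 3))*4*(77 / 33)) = -5265728313 / 243241470160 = -0.02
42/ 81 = 14/ 27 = 0.52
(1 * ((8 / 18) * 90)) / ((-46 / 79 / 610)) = -963800 / 23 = -41904.35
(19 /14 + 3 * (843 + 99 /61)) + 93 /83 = 179781311 /70882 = 2536.35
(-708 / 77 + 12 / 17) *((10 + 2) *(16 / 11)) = -2133504 / 14399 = -148.17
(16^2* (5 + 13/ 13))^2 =2359296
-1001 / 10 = -100.10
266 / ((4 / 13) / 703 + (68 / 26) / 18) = 21878766 / 11987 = 1825.21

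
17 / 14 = 1.21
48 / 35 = 1.37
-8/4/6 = -1/3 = -0.33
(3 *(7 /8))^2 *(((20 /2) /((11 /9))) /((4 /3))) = 59535 /1408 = 42.28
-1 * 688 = -688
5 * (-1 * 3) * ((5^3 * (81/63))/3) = -5625/7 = -803.57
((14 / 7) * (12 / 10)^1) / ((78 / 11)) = 22 / 65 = 0.34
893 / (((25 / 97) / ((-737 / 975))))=-63839677 / 24375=-2619.06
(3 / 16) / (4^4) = 3 / 4096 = 0.00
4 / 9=0.44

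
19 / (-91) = -0.21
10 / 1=10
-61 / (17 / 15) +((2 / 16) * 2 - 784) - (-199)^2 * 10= -26985635 / 68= -396847.57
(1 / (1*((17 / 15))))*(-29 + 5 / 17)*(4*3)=-87840 / 289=-303.94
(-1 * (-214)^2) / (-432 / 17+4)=194633 / 91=2138.82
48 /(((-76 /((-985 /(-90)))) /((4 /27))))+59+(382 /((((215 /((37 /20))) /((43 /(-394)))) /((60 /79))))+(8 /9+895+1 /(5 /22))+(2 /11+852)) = 476919407705 /263466027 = 1810.17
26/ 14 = 1.86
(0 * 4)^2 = 0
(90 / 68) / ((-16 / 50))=-1125 / 272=-4.14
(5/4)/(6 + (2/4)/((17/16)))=17/88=0.19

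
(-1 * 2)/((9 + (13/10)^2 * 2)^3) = -250000/237176659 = -0.00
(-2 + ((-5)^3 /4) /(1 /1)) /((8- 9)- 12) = 133 /52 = 2.56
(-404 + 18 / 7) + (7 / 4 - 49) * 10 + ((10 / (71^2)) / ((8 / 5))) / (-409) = -50451487605 / 57729532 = -873.93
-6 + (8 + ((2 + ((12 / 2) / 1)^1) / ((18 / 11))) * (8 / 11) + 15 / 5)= 77 / 9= 8.56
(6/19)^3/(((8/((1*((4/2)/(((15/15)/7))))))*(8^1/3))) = 567/27436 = 0.02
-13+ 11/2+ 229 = 221.50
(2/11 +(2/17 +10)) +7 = 3235/187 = 17.30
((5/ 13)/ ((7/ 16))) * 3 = 240/ 91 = 2.64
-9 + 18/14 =-54/7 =-7.71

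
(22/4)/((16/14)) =4.81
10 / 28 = 0.36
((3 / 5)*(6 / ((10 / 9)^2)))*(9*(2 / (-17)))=-6561 / 2125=-3.09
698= 698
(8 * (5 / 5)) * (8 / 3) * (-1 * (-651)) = 13888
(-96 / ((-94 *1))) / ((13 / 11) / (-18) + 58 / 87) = 9504 / 5593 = 1.70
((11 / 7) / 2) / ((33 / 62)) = 31 / 21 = 1.48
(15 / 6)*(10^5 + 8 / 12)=750005 / 3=250001.67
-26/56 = -13/28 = -0.46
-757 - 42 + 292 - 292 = -799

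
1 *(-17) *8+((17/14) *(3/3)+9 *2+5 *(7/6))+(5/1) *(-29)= -255.95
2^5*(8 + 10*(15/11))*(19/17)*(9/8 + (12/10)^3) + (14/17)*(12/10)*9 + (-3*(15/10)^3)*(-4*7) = 116879553/46750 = 2500.10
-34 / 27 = -1.26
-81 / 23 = -3.52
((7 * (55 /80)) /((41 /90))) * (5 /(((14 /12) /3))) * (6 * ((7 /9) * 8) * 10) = 2079000 /41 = 50707.32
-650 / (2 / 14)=-4550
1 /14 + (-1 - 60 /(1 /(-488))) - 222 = 29057.07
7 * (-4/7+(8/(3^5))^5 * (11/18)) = -4.00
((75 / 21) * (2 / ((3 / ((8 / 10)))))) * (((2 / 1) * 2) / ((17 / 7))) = 160 / 51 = 3.14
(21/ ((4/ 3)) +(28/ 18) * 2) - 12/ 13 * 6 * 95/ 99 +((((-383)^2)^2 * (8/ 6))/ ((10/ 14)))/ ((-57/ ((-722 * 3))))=39287465020255789/ 25740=1526319542356.48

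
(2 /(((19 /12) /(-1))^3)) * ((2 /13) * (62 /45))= -47616 /445835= -0.11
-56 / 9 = -6.22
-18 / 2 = -9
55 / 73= 0.75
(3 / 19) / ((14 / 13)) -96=-25497 / 266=-95.85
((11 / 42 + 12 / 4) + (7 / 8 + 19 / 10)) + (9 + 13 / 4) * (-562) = -5777909 / 840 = -6878.46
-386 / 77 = -5.01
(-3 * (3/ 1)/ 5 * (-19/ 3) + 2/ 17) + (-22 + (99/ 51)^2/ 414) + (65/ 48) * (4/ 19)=-77201623/ 7577580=-10.19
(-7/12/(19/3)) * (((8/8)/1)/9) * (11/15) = -77/10260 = -0.01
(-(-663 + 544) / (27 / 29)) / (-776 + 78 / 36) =-6902 / 41787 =-0.17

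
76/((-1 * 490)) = -38/245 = -0.16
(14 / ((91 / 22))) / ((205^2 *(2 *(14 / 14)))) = 22 / 546325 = 0.00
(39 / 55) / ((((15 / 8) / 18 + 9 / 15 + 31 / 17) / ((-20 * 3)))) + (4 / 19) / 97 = -3518644148 / 209075449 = -16.83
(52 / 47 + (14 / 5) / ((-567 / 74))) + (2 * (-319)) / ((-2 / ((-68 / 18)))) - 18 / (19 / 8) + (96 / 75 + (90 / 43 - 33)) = -96542442127 / 77757975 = -1241.58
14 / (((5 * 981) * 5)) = 14 / 24525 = 0.00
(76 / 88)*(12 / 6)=19 / 11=1.73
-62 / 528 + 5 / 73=-943 / 19272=-0.05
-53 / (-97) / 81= 53 / 7857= 0.01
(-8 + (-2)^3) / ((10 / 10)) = -16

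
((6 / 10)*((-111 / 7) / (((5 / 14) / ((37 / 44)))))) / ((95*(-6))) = 4107 / 104500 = 0.04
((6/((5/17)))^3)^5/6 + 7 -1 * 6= 7350235618367513080.23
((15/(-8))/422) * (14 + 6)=-75/844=-0.09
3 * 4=12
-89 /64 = -1.39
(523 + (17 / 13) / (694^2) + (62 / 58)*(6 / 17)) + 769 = 3989316824437 / 3086805124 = 1292.38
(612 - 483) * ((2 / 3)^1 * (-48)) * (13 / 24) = -2236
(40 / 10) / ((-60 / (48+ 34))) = -5.47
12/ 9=4/ 3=1.33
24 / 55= 0.44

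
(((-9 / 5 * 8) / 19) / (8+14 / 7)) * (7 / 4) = -63 / 475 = -0.13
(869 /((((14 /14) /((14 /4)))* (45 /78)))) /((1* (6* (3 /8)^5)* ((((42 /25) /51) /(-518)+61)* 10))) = 7276352512 /37461123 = 194.24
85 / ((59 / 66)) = 5610 / 59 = 95.08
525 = 525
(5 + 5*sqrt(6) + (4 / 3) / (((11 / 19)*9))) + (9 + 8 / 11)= 5*sqrt(6) + 4450 / 297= 27.23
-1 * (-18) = 18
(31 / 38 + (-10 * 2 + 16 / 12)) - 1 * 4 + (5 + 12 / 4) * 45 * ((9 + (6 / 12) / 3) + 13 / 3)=551549 / 114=4838.15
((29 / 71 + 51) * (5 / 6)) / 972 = 9125 / 207036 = 0.04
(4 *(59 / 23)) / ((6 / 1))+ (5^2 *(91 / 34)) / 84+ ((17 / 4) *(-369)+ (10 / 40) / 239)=-1170536373 / 747592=-1565.74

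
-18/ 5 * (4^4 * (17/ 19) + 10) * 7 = -572292/ 95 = -6024.13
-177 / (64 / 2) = -177 / 32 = -5.53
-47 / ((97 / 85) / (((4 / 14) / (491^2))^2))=-15980 / 276244590810433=-0.00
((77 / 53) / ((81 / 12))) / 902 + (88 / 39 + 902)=689697344 / 762723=904.26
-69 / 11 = -6.27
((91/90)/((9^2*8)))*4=91/14580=0.01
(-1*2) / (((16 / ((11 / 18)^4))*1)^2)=-0.00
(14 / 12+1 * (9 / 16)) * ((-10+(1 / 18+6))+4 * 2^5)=185339 / 864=214.51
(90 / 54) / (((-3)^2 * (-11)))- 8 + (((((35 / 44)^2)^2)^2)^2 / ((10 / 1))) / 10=-170865981456103931945090382829 / 21314079398600313108953038848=-8.02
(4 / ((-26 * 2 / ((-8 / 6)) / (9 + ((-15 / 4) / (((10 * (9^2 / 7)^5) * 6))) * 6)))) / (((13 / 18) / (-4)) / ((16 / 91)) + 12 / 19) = -101758295521472 / 43580543387121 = -2.33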